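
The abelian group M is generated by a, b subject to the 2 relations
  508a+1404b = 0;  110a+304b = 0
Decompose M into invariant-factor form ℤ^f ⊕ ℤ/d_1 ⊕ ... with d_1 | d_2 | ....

Answer: M ≅ ℤ/2 ⊕ ℤ/4

Derivation:
rank_ℚ(R)=2; free=2−2=0
SNF(R) diag = [2, 4] → torsion [2, 4]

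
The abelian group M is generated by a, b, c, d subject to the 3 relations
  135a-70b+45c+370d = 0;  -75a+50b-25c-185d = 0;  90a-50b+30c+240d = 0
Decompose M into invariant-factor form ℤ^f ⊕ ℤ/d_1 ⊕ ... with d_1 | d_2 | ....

Answer: M ≅ ℤ^1 ⊕ ℤ/5 ⊕ ℤ/5 ⊕ ℤ/10

Derivation:
rank_ℚ(R)=3; free=4−3=1
SNF(R) diag = [5, 5, 10] → torsion [5, 5, 10]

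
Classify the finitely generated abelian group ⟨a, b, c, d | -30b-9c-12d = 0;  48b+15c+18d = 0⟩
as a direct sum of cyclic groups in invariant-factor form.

Answer: M ≅ ℤ^2 ⊕ ℤ/3 ⊕ ℤ/6

Derivation:
rank_ℚ(R)=2; free=4−2=2
SNF(R) diag = [3, 6] → torsion [3, 6]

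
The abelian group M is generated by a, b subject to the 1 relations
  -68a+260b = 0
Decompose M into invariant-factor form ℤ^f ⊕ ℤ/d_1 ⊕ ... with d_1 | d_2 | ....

Answer: M ≅ ℤ^1 ⊕ ℤ/4

Derivation:
rank_ℚ(R)=1; free=2−1=1
SNF(R) diag = [4] → torsion [4]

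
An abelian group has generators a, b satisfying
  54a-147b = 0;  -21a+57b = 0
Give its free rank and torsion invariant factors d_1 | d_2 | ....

rank_ℚ(R)=2; free=2−2=0
SNF(R) diag = [3, 3] → torsion [3, 3]

Answer: M ≅ ℤ/3 ⊕ ℤ/3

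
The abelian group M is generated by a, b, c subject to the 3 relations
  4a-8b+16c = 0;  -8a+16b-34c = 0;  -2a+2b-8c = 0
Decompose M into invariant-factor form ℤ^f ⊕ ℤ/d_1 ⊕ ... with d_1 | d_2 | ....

Answer: M ≅ ℤ/2 ⊕ ℤ/2 ⊕ ℤ/4

Derivation:
rank_ℚ(R)=3; free=3−3=0
SNF(R) diag = [2, 2, 4] → torsion [2, 2, 4]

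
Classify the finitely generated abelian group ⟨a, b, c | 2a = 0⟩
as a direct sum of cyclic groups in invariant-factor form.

Answer: M ≅ ℤ^2 ⊕ ℤ/2

Derivation:
rank_ℚ(R)=1; free=3−1=2
SNF(R) diag = [2] → torsion [2]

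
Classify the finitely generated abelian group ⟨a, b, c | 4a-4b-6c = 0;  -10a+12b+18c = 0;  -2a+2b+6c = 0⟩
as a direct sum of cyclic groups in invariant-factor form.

Answer: M ≅ ℤ/2 ⊕ ℤ/2 ⊕ ℤ/6

Derivation:
rank_ℚ(R)=3; free=3−3=0
SNF(R) diag = [2, 2, 6] → torsion [2, 2, 6]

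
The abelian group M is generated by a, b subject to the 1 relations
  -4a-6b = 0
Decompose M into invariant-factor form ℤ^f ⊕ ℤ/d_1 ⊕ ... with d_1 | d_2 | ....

Answer: M ≅ ℤ^1 ⊕ ℤ/2

Derivation:
rank_ℚ(R)=1; free=2−1=1
SNF(R) diag = [2] → torsion [2]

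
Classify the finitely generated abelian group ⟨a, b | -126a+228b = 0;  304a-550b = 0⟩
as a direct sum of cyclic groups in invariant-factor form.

Answer: M ≅ ℤ/2 ⊕ ℤ/6

Derivation:
rank_ℚ(R)=2; free=2−2=0
SNF(R) diag = [2, 6] → torsion [2, 6]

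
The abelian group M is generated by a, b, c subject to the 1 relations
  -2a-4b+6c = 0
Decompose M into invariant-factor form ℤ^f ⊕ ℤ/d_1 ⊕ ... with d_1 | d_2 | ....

Answer: M ≅ ℤ^2 ⊕ ℤ/2

Derivation:
rank_ℚ(R)=1; free=3−1=2
SNF(R) diag = [2] → torsion [2]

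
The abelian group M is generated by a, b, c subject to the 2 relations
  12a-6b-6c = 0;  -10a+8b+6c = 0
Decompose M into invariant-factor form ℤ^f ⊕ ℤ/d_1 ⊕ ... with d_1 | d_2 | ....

Answer: M ≅ ℤ^1 ⊕ ℤ/2 ⊕ ℤ/6

Derivation:
rank_ℚ(R)=2; free=3−2=1
SNF(R) diag = [2, 6] → torsion [2, 6]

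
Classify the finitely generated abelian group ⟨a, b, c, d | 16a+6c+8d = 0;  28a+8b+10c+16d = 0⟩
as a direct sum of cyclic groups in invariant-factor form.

rank_ℚ(R)=2; free=4−2=2
SNF(R) diag = [2, 4] → torsion [2, 4]

Answer: M ≅ ℤ^2 ⊕ ℤ/2 ⊕ ℤ/4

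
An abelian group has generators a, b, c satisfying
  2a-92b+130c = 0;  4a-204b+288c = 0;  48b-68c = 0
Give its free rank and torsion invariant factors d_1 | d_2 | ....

Answer: M ≅ ℤ/2 ⊕ ℤ/4 ⊕ ℤ/4

Derivation:
rank_ℚ(R)=3; free=3−3=0
SNF(R) diag = [2, 4, 4] → torsion [2, 4, 4]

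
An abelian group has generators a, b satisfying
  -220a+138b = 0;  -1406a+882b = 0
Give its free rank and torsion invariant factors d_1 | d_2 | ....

Answer: M ≅ ℤ/2 ⊕ ℤ/6

Derivation:
rank_ℚ(R)=2; free=2−2=0
SNF(R) diag = [2, 6] → torsion [2, 6]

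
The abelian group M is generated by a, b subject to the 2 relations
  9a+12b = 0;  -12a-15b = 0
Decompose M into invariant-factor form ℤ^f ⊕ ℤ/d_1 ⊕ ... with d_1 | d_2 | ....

Answer: M ≅ ℤ/3 ⊕ ℤ/3

Derivation:
rank_ℚ(R)=2; free=2−2=0
SNF(R) diag = [3, 3] → torsion [3, 3]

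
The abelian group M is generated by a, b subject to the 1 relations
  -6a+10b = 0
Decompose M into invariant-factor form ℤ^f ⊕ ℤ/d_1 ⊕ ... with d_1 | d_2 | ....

Answer: M ≅ ℤ^1 ⊕ ℤ/2

Derivation:
rank_ℚ(R)=1; free=2−1=1
SNF(R) diag = [2] → torsion [2]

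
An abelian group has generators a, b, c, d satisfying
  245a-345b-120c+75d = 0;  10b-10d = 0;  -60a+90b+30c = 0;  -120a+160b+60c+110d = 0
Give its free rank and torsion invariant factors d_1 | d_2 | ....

rank_ℚ(R)=4; free=4−4=0
SNF(R) diag = [5, 10, 30, 90] → torsion [5, 10, 30, 90]

Answer: M ≅ ℤ/5 ⊕ ℤ/10 ⊕ ℤ/30 ⊕ ℤ/90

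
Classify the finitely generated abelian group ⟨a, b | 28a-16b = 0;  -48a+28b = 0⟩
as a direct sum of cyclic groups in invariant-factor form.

rank_ℚ(R)=2; free=2−2=0
SNF(R) diag = [4, 4] → torsion [4, 4]

Answer: M ≅ ℤ/4 ⊕ ℤ/4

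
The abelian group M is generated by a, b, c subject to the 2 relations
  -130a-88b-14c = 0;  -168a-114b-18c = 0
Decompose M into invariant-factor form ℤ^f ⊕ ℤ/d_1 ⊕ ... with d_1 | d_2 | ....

rank_ℚ(R)=2; free=3−2=1
SNF(R) diag = [2, 6] → torsion [2, 6]

Answer: M ≅ ℤ^1 ⊕ ℤ/2 ⊕ ℤ/6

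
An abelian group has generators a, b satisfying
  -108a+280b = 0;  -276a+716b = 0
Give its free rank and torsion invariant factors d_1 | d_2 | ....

rank_ℚ(R)=2; free=2−2=0
SNF(R) diag = [4, 12] → torsion [4, 12]

Answer: M ≅ ℤ/4 ⊕ ℤ/12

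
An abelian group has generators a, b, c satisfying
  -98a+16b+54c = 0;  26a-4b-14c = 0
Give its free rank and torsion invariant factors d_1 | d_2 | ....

Answer: M ≅ ℤ^1 ⊕ ℤ/2 ⊕ ℤ/4

Derivation:
rank_ℚ(R)=2; free=3−2=1
SNF(R) diag = [2, 4] → torsion [2, 4]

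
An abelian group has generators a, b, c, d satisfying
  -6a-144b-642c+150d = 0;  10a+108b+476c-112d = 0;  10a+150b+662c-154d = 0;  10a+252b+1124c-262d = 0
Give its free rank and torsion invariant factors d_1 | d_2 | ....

Answer: M ≅ ℤ/2 ⊕ ℤ/6 ⊕ ℤ/6 ⊕ ℤ/18

Derivation:
rank_ℚ(R)=4; free=4−4=0
SNF(R) diag = [2, 6, 6, 18] → torsion [2, 6, 6, 18]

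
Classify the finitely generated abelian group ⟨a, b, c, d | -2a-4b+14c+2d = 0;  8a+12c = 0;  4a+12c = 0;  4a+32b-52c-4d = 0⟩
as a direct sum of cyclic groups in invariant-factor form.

rank_ℚ(R)=4; free=4−4=0
SNF(R) diag = [2, 4, 12, 24] → torsion [2, 4, 12, 24]

Answer: M ≅ ℤ/2 ⊕ ℤ/4 ⊕ ℤ/12 ⊕ ℤ/24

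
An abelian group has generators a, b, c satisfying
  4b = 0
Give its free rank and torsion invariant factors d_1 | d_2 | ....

rank_ℚ(R)=1; free=3−1=2
SNF(R) diag = [4] → torsion [4]

Answer: M ≅ ℤ^2 ⊕ ℤ/4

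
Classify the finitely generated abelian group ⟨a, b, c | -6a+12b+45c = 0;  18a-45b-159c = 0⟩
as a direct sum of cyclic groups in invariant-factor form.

Answer: M ≅ ℤ^1 ⊕ ℤ/3 ⊕ ℤ/3

Derivation:
rank_ℚ(R)=2; free=3−2=1
SNF(R) diag = [3, 3] → torsion [3, 3]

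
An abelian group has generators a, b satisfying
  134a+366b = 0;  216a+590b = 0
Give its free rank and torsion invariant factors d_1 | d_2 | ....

Answer: M ≅ ℤ/2 ⊕ ℤ/2

Derivation:
rank_ℚ(R)=2; free=2−2=0
SNF(R) diag = [2, 2] → torsion [2, 2]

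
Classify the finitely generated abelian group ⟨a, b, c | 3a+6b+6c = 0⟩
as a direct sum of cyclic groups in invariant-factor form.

rank_ℚ(R)=1; free=3−1=2
SNF(R) diag = [3] → torsion [3]

Answer: M ≅ ℤ^2 ⊕ ℤ/3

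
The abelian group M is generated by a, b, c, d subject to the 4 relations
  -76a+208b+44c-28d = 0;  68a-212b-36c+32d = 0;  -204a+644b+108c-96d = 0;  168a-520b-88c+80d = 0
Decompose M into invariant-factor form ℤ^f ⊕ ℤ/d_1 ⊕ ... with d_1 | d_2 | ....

rank_ℚ(R)=4; free=4−4=0
SNF(R) diag = [4, 4, 8, 16] → torsion [4, 4, 8, 16]

Answer: M ≅ ℤ/4 ⊕ ℤ/4 ⊕ ℤ/8 ⊕ ℤ/16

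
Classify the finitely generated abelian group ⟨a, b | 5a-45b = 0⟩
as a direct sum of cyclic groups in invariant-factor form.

Answer: M ≅ ℤ^1 ⊕ ℤ/5

Derivation:
rank_ℚ(R)=1; free=2−1=1
SNF(R) diag = [5] → torsion [5]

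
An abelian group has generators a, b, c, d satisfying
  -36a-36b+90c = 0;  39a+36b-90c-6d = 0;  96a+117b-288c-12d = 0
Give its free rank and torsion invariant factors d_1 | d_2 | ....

rank_ℚ(R)=3; free=4−3=1
SNF(R) diag = [3, 9, 18] → torsion [3, 9, 18]

Answer: M ≅ ℤ^1 ⊕ ℤ/3 ⊕ ℤ/9 ⊕ ℤ/18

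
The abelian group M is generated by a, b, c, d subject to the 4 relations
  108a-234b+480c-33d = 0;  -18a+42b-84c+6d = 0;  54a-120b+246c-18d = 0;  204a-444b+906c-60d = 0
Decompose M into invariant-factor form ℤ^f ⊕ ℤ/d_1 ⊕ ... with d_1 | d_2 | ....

rank_ℚ(R)=4; free=4−4=0
SNF(R) diag = [3, 6, 6, 6] → torsion [3, 6, 6, 6]

Answer: M ≅ ℤ/3 ⊕ ℤ/6 ⊕ ℤ/6 ⊕ ℤ/6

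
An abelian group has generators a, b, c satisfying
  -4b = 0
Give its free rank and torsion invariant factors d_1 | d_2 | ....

Answer: M ≅ ℤ^2 ⊕ ℤ/4

Derivation:
rank_ℚ(R)=1; free=3−1=2
SNF(R) diag = [4] → torsion [4]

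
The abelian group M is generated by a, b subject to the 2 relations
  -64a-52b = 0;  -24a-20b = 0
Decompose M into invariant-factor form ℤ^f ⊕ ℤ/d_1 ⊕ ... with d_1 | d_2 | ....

Answer: M ≅ ℤ/4 ⊕ ℤ/8

Derivation:
rank_ℚ(R)=2; free=2−2=0
SNF(R) diag = [4, 8] → torsion [4, 8]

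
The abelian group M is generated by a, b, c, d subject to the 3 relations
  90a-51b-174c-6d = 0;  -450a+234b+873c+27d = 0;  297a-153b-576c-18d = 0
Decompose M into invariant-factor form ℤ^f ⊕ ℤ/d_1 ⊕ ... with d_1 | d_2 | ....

rank_ℚ(R)=3; free=4−3=1
SNF(R) diag = [3, 9, 27] → torsion [3, 9, 27]

Answer: M ≅ ℤ^1 ⊕ ℤ/3 ⊕ ℤ/9 ⊕ ℤ/27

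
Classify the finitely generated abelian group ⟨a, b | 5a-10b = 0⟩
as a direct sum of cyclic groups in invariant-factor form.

Answer: M ≅ ℤ^1 ⊕ ℤ/5

Derivation:
rank_ℚ(R)=1; free=2−1=1
SNF(R) diag = [5] → torsion [5]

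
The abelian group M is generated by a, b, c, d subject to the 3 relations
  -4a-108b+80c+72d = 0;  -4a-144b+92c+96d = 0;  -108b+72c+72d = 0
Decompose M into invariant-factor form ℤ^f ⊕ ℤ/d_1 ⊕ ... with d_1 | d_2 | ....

Answer: M ≅ ℤ^1 ⊕ ℤ/4 ⊕ ℤ/12 ⊕ ℤ/36

Derivation:
rank_ℚ(R)=3; free=4−3=1
SNF(R) diag = [4, 12, 36] → torsion [4, 12, 36]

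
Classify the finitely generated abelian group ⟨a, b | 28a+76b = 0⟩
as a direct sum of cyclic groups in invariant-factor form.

Answer: M ≅ ℤ^1 ⊕ ℤ/4

Derivation:
rank_ℚ(R)=1; free=2−1=1
SNF(R) diag = [4] → torsion [4]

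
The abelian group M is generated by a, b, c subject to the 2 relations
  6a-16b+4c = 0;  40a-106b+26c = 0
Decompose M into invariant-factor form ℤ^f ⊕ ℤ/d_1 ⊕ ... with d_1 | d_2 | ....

Answer: M ≅ ℤ^1 ⊕ ℤ/2 ⊕ ℤ/2

Derivation:
rank_ℚ(R)=2; free=3−2=1
SNF(R) diag = [2, 2] → torsion [2, 2]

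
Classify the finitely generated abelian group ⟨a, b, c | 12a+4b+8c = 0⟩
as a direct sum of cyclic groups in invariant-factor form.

rank_ℚ(R)=1; free=3−1=2
SNF(R) diag = [4] → torsion [4]

Answer: M ≅ ℤ^2 ⊕ ℤ/4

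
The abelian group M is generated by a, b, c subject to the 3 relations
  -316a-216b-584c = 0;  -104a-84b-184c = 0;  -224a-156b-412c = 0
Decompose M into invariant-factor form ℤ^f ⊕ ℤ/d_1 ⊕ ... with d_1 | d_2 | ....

Answer: M ≅ ℤ/4 ⊕ ℤ/12 ⊕ ℤ/12

Derivation:
rank_ℚ(R)=3; free=3−3=0
SNF(R) diag = [4, 12, 12] → torsion [4, 12, 12]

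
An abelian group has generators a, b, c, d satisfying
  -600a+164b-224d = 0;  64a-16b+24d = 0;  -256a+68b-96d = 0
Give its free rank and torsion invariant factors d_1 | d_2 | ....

Answer: M ≅ ℤ^1 ⊕ ℤ/4 ⊕ ℤ/8 ⊕ ℤ/8

Derivation:
rank_ℚ(R)=3; free=4−3=1
SNF(R) diag = [4, 8, 8] → torsion [4, 8, 8]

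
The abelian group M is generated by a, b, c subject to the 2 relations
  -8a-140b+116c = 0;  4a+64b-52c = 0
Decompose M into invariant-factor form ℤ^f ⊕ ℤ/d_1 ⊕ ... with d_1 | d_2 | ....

rank_ℚ(R)=2; free=3−2=1
SNF(R) diag = [4, 12] → torsion [4, 12]

Answer: M ≅ ℤ^1 ⊕ ℤ/4 ⊕ ℤ/12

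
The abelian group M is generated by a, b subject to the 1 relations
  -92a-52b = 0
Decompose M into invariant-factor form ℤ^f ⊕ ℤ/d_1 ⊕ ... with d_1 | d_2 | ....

rank_ℚ(R)=1; free=2−1=1
SNF(R) diag = [4] → torsion [4]

Answer: M ≅ ℤ^1 ⊕ ℤ/4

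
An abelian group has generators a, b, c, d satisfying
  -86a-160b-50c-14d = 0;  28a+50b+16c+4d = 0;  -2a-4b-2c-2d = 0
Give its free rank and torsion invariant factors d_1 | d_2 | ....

rank_ℚ(R)=3; free=4−3=1
SNF(R) diag = [2, 6, 12] → torsion [2, 6, 12]

Answer: M ≅ ℤ^1 ⊕ ℤ/2 ⊕ ℤ/6 ⊕ ℤ/12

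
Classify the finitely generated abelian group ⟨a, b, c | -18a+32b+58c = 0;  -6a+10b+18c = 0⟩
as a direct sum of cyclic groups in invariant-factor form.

rank_ℚ(R)=2; free=3−2=1
SNF(R) diag = [2, 2] → torsion [2, 2]

Answer: M ≅ ℤ^1 ⊕ ℤ/2 ⊕ ℤ/2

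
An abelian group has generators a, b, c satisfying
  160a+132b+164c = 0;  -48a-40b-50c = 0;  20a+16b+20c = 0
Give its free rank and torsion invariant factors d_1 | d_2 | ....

Answer: M ≅ ℤ/2 ⊕ ℤ/4 ⊕ ℤ/4

Derivation:
rank_ℚ(R)=3; free=3−3=0
SNF(R) diag = [2, 4, 4] → torsion [2, 4, 4]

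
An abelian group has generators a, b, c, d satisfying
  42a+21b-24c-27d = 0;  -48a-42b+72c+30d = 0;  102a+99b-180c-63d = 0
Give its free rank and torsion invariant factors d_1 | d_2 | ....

rank_ℚ(R)=3; free=4−3=1
SNF(R) diag = [3, 6, 12] → torsion [3, 6, 12]

Answer: M ≅ ℤ^1 ⊕ ℤ/3 ⊕ ℤ/6 ⊕ ℤ/12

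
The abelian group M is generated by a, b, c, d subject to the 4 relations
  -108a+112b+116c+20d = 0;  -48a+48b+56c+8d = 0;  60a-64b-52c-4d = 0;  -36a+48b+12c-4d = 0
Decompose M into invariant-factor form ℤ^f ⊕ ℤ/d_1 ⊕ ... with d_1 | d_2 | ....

Answer: M ≅ ℤ/4 ⊕ ℤ/8 ⊕ ℤ/16 ⊕ ℤ/48

Derivation:
rank_ℚ(R)=4; free=4−4=0
SNF(R) diag = [4, 8, 16, 48] → torsion [4, 8, 16, 48]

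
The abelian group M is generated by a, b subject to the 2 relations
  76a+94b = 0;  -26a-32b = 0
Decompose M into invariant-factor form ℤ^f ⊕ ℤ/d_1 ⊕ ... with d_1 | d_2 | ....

rank_ℚ(R)=2; free=2−2=0
SNF(R) diag = [2, 6] → torsion [2, 6]

Answer: M ≅ ℤ/2 ⊕ ℤ/6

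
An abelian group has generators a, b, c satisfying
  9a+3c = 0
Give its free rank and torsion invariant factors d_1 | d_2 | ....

Answer: M ≅ ℤ^2 ⊕ ℤ/3

Derivation:
rank_ℚ(R)=1; free=3−1=2
SNF(R) diag = [3] → torsion [3]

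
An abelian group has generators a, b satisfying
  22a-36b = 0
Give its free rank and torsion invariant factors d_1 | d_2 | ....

rank_ℚ(R)=1; free=2−1=1
SNF(R) diag = [2] → torsion [2]

Answer: M ≅ ℤ^1 ⊕ ℤ/2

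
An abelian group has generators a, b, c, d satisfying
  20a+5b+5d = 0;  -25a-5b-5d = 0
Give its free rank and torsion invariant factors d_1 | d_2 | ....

rank_ℚ(R)=2; free=4−2=2
SNF(R) diag = [5, 5] → torsion [5, 5]

Answer: M ≅ ℤ^2 ⊕ ℤ/5 ⊕ ℤ/5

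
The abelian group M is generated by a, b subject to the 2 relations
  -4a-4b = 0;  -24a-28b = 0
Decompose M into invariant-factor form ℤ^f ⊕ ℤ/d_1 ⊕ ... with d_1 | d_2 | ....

Answer: M ≅ ℤ/4 ⊕ ℤ/4

Derivation:
rank_ℚ(R)=2; free=2−2=0
SNF(R) diag = [4, 4] → torsion [4, 4]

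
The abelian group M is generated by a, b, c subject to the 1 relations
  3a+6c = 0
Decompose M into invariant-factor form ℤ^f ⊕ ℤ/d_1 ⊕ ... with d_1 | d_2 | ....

rank_ℚ(R)=1; free=3−1=2
SNF(R) diag = [3] → torsion [3]

Answer: M ≅ ℤ^2 ⊕ ℤ/3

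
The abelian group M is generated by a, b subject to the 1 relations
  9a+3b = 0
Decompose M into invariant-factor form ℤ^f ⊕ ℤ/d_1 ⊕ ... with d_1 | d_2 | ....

rank_ℚ(R)=1; free=2−1=1
SNF(R) diag = [3] → torsion [3]

Answer: M ≅ ℤ^1 ⊕ ℤ/3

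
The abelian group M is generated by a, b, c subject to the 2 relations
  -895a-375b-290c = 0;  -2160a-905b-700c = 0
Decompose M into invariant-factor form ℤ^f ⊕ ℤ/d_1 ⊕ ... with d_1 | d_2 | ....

rank_ℚ(R)=2; free=3−2=1
SNF(R) diag = [5, 5] → torsion [5, 5]

Answer: M ≅ ℤ^1 ⊕ ℤ/5 ⊕ ℤ/5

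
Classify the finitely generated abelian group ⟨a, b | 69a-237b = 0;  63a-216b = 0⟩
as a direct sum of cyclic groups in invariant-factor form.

rank_ℚ(R)=2; free=2−2=0
SNF(R) diag = [3, 9] → torsion [3, 9]

Answer: M ≅ ℤ/3 ⊕ ℤ/9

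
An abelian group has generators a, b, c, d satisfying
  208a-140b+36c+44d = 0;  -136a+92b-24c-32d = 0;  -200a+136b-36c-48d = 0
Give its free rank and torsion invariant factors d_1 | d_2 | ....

Answer: M ≅ ℤ^1 ⊕ ℤ/4 ⊕ ℤ/4 ⊕ ℤ/12

Derivation:
rank_ℚ(R)=3; free=4−3=1
SNF(R) diag = [4, 4, 12] → torsion [4, 4, 12]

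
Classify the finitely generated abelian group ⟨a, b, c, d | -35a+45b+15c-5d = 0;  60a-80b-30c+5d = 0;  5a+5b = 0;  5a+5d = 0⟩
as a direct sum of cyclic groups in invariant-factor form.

rank_ℚ(R)=4; free=4−4=0
SNF(R) diag = [5, 5, 15, 15] → torsion [5, 5, 15, 15]

Answer: M ≅ ℤ/5 ⊕ ℤ/5 ⊕ ℤ/15 ⊕ ℤ/15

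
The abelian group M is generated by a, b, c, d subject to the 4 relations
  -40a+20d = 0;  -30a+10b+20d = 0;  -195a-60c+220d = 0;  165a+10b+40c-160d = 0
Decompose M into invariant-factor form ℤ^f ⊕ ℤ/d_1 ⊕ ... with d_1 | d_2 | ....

Answer: M ≅ ℤ/5 ⊕ ℤ/10 ⊕ ℤ/20 ⊕ ℤ/20

Derivation:
rank_ℚ(R)=4; free=4−4=0
SNF(R) diag = [5, 10, 20, 20] → torsion [5, 10, 20, 20]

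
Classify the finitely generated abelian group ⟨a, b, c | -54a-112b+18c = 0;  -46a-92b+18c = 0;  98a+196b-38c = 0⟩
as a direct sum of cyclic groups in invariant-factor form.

Answer: M ≅ ℤ/2 ⊕ ℤ/4 ⊕ ℤ/8

Derivation:
rank_ℚ(R)=3; free=3−3=0
SNF(R) diag = [2, 4, 8] → torsion [2, 4, 8]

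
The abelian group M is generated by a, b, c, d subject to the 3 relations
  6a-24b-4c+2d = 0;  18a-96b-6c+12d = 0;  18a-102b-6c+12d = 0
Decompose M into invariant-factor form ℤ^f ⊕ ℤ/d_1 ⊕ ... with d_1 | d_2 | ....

Answer: M ≅ ℤ^1 ⊕ ℤ/2 ⊕ ℤ/6 ⊕ ℤ/18

Derivation:
rank_ℚ(R)=3; free=4−3=1
SNF(R) diag = [2, 6, 18] → torsion [2, 6, 18]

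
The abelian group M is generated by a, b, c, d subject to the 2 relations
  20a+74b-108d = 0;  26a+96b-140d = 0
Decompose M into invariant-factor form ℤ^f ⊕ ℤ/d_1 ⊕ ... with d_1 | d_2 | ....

Answer: M ≅ ℤ^2 ⊕ ℤ/2 ⊕ ℤ/2

Derivation:
rank_ℚ(R)=2; free=4−2=2
SNF(R) diag = [2, 2] → torsion [2, 2]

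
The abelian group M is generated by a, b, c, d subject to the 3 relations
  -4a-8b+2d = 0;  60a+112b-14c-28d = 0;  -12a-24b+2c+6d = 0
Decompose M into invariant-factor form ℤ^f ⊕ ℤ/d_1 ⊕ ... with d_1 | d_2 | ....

rank_ℚ(R)=3; free=4−3=1
SNF(R) diag = [2, 2, 4] → torsion [2, 2, 4]

Answer: M ≅ ℤ^1 ⊕ ℤ/2 ⊕ ℤ/2 ⊕ ℤ/4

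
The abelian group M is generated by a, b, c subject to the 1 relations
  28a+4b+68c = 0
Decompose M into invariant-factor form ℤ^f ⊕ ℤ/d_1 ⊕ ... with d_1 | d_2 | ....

Answer: M ≅ ℤ^2 ⊕ ℤ/4

Derivation:
rank_ℚ(R)=1; free=3−1=2
SNF(R) diag = [4] → torsion [4]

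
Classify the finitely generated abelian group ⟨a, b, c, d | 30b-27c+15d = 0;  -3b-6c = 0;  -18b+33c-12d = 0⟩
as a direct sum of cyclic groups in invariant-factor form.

Answer: M ≅ ℤ^1 ⊕ ℤ/3 ⊕ ℤ/3 ⊕ ℤ/3

Derivation:
rank_ℚ(R)=3; free=4−3=1
SNF(R) diag = [3, 3, 3] → torsion [3, 3, 3]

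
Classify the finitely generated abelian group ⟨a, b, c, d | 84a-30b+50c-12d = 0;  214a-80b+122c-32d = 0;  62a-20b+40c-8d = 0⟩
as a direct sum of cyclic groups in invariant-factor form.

rank_ℚ(R)=3; free=4−3=1
SNF(R) diag = [2, 2, 2] → torsion [2, 2, 2]

Answer: M ≅ ℤ^1 ⊕ ℤ/2 ⊕ ℤ/2 ⊕ ℤ/2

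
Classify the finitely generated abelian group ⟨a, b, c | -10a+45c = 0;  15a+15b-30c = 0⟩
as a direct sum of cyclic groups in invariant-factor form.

Answer: M ≅ ℤ^1 ⊕ ℤ/5 ⊕ ℤ/15

Derivation:
rank_ℚ(R)=2; free=3−2=1
SNF(R) diag = [5, 15] → torsion [5, 15]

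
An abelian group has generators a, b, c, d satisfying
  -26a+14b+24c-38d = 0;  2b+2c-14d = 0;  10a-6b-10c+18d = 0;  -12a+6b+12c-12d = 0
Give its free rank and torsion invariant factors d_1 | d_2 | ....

Answer: M ≅ ℤ/2 ⊕ ℤ/2 ⊕ ℤ/2 ⊕ ℤ/6

Derivation:
rank_ℚ(R)=4; free=4−4=0
SNF(R) diag = [2, 2, 2, 6] → torsion [2, 2, 2, 6]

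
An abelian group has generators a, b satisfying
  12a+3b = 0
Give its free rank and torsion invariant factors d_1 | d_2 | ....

rank_ℚ(R)=1; free=2−1=1
SNF(R) diag = [3] → torsion [3]

Answer: M ≅ ℤ^1 ⊕ ℤ/3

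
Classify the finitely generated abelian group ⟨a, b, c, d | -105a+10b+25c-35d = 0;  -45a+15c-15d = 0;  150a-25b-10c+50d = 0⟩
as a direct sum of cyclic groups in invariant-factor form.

rank_ℚ(R)=3; free=4−3=1
SNF(R) diag = [5, 15, 30] → torsion [5, 15, 30]

Answer: M ≅ ℤ^1 ⊕ ℤ/5 ⊕ ℤ/15 ⊕ ℤ/30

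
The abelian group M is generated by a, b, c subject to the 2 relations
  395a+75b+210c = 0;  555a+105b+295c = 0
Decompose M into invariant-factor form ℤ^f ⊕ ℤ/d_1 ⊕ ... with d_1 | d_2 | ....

Answer: M ≅ ℤ^1 ⊕ ℤ/5 ⊕ ℤ/5

Derivation:
rank_ℚ(R)=2; free=3−2=1
SNF(R) diag = [5, 5] → torsion [5, 5]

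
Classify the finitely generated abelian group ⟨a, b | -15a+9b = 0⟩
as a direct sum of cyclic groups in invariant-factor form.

Answer: M ≅ ℤ^1 ⊕ ℤ/3

Derivation:
rank_ℚ(R)=1; free=2−1=1
SNF(R) diag = [3] → torsion [3]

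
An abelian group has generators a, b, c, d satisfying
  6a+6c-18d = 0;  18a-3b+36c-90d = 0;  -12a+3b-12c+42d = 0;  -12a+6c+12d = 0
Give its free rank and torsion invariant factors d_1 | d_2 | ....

Answer: M ≅ ℤ/3 ⊕ ℤ/6 ⊕ ℤ/6 ⊕ ℤ/18

Derivation:
rank_ℚ(R)=4; free=4−4=0
SNF(R) diag = [3, 6, 6, 18] → torsion [3, 6, 6, 18]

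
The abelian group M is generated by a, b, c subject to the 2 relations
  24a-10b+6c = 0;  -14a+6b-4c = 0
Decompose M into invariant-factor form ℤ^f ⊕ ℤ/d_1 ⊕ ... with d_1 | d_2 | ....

Answer: M ≅ ℤ^1 ⊕ ℤ/2 ⊕ ℤ/2

Derivation:
rank_ℚ(R)=2; free=3−2=1
SNF(R) diag = [2, 2] → torsion [2, 2]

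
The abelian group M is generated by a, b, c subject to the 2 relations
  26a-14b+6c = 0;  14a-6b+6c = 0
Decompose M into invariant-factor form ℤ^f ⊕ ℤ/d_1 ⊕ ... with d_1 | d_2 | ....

rank_ℚ(R)=2; free=3−2=1
SNF(R) diag = [2, 4] → torsion [2, 4]

Answer: M ≅ ℤ^1 ⊕ ℤ/2 ⊕ ℤ/4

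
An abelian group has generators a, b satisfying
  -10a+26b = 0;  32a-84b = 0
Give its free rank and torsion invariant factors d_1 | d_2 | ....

rank_ℚ(R)=2; free=2−2=0
SNF(R) diag = [2, 4] → torsion [2, 4]

Answer: M ≅ ℤ/2 ⊕ ℤ/4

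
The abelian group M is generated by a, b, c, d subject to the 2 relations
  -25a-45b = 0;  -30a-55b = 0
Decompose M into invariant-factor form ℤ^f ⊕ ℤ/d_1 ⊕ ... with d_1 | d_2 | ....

Answer: M ≅ ℤ^2 ⊕ ℤ/5 ⊕ ℤ/5

Derivation:
rank_ℚ(R)=2; free=4−2=2
SNF(R) diag = [5, 5] → torsion [5, 5]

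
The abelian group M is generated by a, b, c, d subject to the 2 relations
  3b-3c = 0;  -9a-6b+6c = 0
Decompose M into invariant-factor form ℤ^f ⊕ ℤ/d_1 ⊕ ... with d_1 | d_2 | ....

Answer: M ≅ ℤ^2 ⊕ ℤ/3 ⊕ ℤ/9

Derivation:
rank_ℚ(R)=2; free=4−2=2
SNF(R) diag = [3, 9] → torsion [3, 9]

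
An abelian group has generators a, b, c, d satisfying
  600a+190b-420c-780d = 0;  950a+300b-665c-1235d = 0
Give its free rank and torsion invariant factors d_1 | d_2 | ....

Answer: M ≅ ℤ^2 ⊕ ℤ/5 ⊕ ℤ/10

Derivation:
rank_ℚ(R)=2; free=4−2=2
SNF(R) diag = [5, 10] → torsion [5, 10]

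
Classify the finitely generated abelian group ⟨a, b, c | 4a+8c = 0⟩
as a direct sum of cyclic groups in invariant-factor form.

rank_ℚ(R)=1; free=3−1=2
SNF(R) diag = [4] → torsion [4]

Answer: M ≅ ℤ^2 ⊕ ℤ/4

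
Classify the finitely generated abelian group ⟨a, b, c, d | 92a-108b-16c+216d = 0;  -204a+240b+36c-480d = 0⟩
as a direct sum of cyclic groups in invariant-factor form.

Answer: M ≅ ℤ^2 ⊕ ℤ/4 ⊕ ℤ/12

Derivation:
rank_ℚ(R)=2; free=4−2=2
SNF(R) diag = [4, 12] → torsion [4, 12]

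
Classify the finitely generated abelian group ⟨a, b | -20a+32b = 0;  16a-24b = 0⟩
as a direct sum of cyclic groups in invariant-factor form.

rank_ℚ(R)=2; free=2−2=0
SNF(R) diag = [4, 8] → torsion [4, 8]

Answer: M ≅ ℤ/4 ⊕ ℤ/8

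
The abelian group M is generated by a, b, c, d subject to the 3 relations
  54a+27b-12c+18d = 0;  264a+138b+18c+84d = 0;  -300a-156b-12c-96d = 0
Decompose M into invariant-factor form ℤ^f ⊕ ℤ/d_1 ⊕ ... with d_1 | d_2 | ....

rank_ℚ(R)=3; free=4−3=1
SNF(R) diag = [3, 6, 12] → torsion [3, 6, 12]

Answer: M ≅ ℤ^1 ⊕ ℤ/3 ⊕ ℤ/6 ⊕ ℤ/12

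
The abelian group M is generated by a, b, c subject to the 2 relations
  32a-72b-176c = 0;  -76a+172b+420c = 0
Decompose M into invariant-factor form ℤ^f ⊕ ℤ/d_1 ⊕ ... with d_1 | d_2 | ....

Answer: M ≅ ℤ^1 ⊕ ℤ/4 ⊕ ℤ/8

Derivation:
rank_ℚ(R)=2; free=3−2=1
SNF(R) diag = [4, 8] → torsion [4, 8]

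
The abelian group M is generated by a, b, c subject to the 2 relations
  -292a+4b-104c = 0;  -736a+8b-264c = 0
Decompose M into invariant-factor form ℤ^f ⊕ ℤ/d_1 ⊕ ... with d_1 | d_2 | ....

rank_ℚ(R)=2; free=3−2=1
SNF(R) diag = [4, 8] → torsion [4, 8]

Answer: M ≅ ℤ^1 ⊕ ℤ/4 ⊕ ℤ/8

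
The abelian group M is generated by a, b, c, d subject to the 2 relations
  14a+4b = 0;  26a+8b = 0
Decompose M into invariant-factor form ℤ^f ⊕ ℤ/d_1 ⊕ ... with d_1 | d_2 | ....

rank_ℚ(R)=2; free=4−2=2
SNF(R) diag = [2, 4] → torsion [2, 4]

Answer: M ≅ ℤ^2 ⊕ ℤ/2 ⊕ ℤ/4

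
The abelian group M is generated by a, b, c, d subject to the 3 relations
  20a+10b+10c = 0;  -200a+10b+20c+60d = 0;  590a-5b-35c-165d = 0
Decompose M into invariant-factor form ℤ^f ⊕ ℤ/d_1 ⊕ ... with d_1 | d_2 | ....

Answer: M ≅ ℤ^1 ⊕ ℤ/5 ⊕ ℤ/10 ⊕ ℤ/30

Derivation:
rank_ℚ(R)=3; free=4−3=1
SNF(R) diag = [5, 10, 30] → torsion [5, 10, 30]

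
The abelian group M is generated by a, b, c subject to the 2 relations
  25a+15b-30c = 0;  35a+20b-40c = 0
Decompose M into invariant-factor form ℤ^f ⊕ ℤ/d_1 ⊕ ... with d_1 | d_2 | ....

Answer: M ≅ ℤ^1 ⊕ ℤ/5 ⊕ ℤ/5

Derivation:
rank_ℚ(R)=2; free=3−2=1
SNF(R) diag = [5, 5] → torsion [5, 5]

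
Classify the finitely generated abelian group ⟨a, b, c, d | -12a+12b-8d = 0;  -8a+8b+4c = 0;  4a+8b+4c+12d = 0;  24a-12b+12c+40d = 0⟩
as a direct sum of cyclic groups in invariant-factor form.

Answer: M ≅ ℤ/4 ⊕ ℤ/4 ⊕ ℤ/12 ⊕ ℤ/12

Derivation:
rank_ℚ(R)=4; free=4−4=0
SNF(R) diag = [4, 4, 12, 12] → torsion [4, 4, 12, 12]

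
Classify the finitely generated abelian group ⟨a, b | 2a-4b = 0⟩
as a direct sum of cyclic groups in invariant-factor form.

Answer: M ≅ ℤ^1 ⊕ ℤ/2

Derivation:
rank_ℚ(R)=1; free=2−1=1
SNF(R) diag = [2] → torsion [2]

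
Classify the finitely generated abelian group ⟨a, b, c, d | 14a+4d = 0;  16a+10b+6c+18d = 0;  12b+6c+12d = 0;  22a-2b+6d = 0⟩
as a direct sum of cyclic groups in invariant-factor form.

rank_ℚ(R)=4; free=4−4=0
SNF(R) diag = [2, 2, 6, 12] → torsion [2, 2, 6, 12]

Answer: M ≅ ℤ/2 ⊕ ℤ/2 ⊕ ℤ/6 ⊕ ℤ/12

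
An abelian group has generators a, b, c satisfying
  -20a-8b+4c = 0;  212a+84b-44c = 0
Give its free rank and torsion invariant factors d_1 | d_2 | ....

Answer: M ≅ ℤ^1 ⊕ ℤ/4 ⊕ ℤ/4

Derivation:
rank_ℚ(R)=2; free=3−2=1
SNF(R) diag = [4, 4] → torsion [4, 4]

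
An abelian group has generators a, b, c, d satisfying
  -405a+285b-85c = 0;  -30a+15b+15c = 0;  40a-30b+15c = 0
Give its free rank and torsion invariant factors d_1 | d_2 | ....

Answer: M ≅ ℤ^1 ⊕ ℤ/5 ⊕ ℤ/5 ⊕ ℤ/15

Derivation:
rank_ℚ(R)=3; free=4−3=1
SNF(R) diag = [5, 5, 15] → torsion [5, 5, 15]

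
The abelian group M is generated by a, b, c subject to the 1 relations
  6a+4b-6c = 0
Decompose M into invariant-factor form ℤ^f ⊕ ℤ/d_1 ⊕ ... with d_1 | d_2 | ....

rank_ℚ(R)=1; free=3−1=2
SNF(R) diag = [2] → torsion [2]

Answer: M ≅ ℤ^2 ⊕ ℤ/2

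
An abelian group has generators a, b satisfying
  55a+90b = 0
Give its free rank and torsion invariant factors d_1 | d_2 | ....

Answer: M ≅ ℤ^1 ⊕ ℤ/5

Derivation:
rank_ℚ(R)=1; free=2−1=1
SNF(R) diag = [5] → torsion [5]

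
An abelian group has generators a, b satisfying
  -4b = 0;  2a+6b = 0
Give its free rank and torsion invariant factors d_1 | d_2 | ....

rank_ℚ(R)=2; free=2−2=0
SNF(R) diag = [2, 4] → torsion [2, 4]

Answer: M ≅ ℤ/2 ⊕ ℤ/4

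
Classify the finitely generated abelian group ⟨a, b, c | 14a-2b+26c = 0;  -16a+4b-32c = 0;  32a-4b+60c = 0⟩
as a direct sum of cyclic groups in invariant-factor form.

rank_ℚ(R)=3; free=3−3=0
SNF(R) diag = [2, 4, 4] → torsion [2, 4, 4]

Answer: M ≅ ℤ/2 ⊕ ℤ/4 ⊕ ℤ/4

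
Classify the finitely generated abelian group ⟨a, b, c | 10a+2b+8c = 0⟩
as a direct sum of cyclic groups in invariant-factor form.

Answer: M ≅ ℤ^2 ⊕ ℤ/2

Derivation:
rank_ℚ(R)=1; free=3−1=2
SNF(R) diag = [2] → torsion [2]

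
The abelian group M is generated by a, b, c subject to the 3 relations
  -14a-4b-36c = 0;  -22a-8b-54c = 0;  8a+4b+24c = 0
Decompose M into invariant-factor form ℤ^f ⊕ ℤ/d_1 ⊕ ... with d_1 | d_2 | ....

Answer: M ≅ ℤ/2 ⊕ ℤ/6 ⊕ ℤ/12

Derivation:
rank_ℚ(R)=3; free=3−3=0
SNF(R) diag = [2, 6, 12] → torsion [2, 6, 12]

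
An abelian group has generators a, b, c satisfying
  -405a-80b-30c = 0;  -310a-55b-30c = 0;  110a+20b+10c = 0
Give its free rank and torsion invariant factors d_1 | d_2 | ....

Answer: M ≅ ℤ/5 ⊕ ℤ/5 ⊕ ℤ/10

Derivation:
rank_ℚ(R)=3; free=3−3=0
SNF(R) diag = [5, 5, 10] → torsion [5, 5, 10]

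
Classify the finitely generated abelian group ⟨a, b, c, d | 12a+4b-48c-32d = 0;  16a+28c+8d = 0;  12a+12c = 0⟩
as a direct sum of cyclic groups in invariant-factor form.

rank_ℚ(R)=3; free=4−3=1
SNF(R) diag = [4, 4, 12] → torsion [4, 4, 12]

Answer: M ≅ ℤ^1 ⊕ ℤ/4 ⊕ ℤ/4 ⊕ ℤ/12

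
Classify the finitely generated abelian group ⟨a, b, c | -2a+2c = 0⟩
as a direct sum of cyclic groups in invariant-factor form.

rank_ℚ(R)=1; free=3−1=2
SNF(R) diag = [2] → torsion [2]

Answer: M ≅ ℤ^2 ⊕ ℤ/2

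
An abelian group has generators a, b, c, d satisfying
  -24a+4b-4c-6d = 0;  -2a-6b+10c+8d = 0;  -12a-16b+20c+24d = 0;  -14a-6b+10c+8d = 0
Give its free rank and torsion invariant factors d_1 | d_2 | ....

rank_ℚ(R)=4; free=4−4=0
SNF(R) diag = [2, 2, 4, 12] → torsion [2, 2, 4, 12]

Answer: M ≅ ℤ/2 ⊕ ℤ/2 ⊕ ℤ/4 ⊕ ℤ/12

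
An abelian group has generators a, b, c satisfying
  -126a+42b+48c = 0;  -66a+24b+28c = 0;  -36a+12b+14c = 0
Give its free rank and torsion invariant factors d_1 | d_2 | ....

rank_ℚ(R)=3; free=3−3=0
SNF(R) diag = [2, 6, 6] → torsion [2, 6, 6]

Answer: M ≅ ℤ/2 ⊕ ℤ/6 ⊕ ℤ/6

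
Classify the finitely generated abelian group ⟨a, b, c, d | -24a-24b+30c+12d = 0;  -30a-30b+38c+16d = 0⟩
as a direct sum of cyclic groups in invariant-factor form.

rank_ℚ(R)=2; free=4−2=2
SNF(R) diag = [2, 6] → torsion [2, 6]

Answer: M ≅ ℤ^2 ⊕ ℤ/2 ⊕ ℤ/6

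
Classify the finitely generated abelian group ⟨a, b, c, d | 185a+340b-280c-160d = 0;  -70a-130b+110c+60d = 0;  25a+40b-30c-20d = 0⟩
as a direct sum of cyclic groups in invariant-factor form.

Answer: M ≅ ℤ^1 ⊕ ℤ/5 ⊕ ℤ/10 ⊕ ℤ/10

Derivation:
rank_ℚ(R)=3; free=4−3=1
SNF(R) diag = [5, 10, 10] → torsion [5, 10, 10]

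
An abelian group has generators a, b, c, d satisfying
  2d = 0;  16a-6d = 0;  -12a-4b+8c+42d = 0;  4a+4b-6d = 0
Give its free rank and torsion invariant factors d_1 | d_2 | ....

rank_ℚ(R)=4; free=4−4=0
SNF(R) diag = [2, 4, 8, 16] → torsion [2, 4, 8, 16]

Answer: M ≅ ℤ/2 ⊕ ℤ/4 ⊕ ℤ/8 ⊕ ℤ/16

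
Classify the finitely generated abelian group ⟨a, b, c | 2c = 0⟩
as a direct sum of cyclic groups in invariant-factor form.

Answer: M ≅ ℤ^2 ⊕ ℤ/2

Derivation:
rank_ℚ(R)=1; free=3−1=2
SNF(R) diag = [2] → torsion [2]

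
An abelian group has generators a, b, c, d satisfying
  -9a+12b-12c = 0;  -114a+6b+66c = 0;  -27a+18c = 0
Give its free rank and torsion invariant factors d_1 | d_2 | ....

Answer: M ≅ ℤ^1 ⊕ ℤ/3 ⊕ ℤ/6 ⊕ ℤ/18

Derivation:
rank_ℚ(R)=3; free=4−3=1
SNF(R) diag = [3, 6, 18] → torsion [3, 6, 18]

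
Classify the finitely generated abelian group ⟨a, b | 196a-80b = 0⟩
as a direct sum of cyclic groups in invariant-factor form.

Answer: M ≅ ℤ^1 ⊕ ℤ/4

Derivation:
rank_ℚ(R)=1; free=2−1=1
SNF(R) diag = [4] → torsion [4]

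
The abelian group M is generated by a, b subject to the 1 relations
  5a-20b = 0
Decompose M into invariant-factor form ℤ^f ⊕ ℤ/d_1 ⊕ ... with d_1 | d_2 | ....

rank_ℚ(R)=1; free=2−1=1
SNF(R) diag = [5] → torsion [5]

Answer: M ≅ ℤ^1 ⊕ ℤ/5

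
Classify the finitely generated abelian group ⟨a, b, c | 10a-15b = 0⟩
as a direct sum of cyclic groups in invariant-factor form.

rank_ℚ(R)=1; free=3−1=2
SNF(R) diag = [5] → torsion [5]

Answer: M ≅ ℤ^2 ⊕ ℤ/5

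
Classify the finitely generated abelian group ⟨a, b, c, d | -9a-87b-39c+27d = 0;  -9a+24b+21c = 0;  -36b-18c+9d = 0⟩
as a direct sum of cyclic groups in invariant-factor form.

Answer: M ≅ ℤ^1 ⊕ ℤ/3 ⊕ ℤ/9 ⊕ ℤ/9

Derivation:
rank_ℚ(R)=3; free=4−3=1
SNF(R) diag = [3, 9, 9] → torsion [3, 9, 9]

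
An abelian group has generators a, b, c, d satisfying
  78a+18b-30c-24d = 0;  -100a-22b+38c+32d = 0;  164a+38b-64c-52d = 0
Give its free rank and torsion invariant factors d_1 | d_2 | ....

Answer: M ≅ ℤ^1 ⊕ ℤ/2 ⊕ ℤ/6 ⊕ ℤ/6

Derivation:
rank_ℚ(R)=3; free=4−3=1
SNF(R) diag = [2, 6, 6] → torsion [2, 6, 6]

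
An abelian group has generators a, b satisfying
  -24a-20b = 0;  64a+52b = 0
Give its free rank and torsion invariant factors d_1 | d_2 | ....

rank_ℚ(R)=2; free=2−2=0
SNF(R) diag = [4, 8] → torsion [4, 8]

Answer: M ≅ ℤ/4 ⊕ ℤ/8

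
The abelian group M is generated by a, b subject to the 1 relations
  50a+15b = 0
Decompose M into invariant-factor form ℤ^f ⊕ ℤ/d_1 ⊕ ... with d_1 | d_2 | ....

Answer: M ≅ ℤ^1 ⊕ ℤ/5

Derivation:
rank_ℚ(R)=1; free=2−1=1
SNF(R) diag = [5] → torsion [5]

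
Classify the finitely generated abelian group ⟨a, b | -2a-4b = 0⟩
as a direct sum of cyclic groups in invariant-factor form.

rank_ℚ(R)=1; free=2−1=1
SNF(R) diag = [2] → torsion [2]

Answer: M ≅ ℤ^1 ⊕ ℤ/2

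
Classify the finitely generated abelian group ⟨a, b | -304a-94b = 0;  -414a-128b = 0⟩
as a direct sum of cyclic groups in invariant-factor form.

rank_ℚ(R)=2; free=2−2=0
SNF(R) diag = [2, 2] → torsion [2, 2]

Answer: M ≅ ℤ/2 ⊕ ℤ/2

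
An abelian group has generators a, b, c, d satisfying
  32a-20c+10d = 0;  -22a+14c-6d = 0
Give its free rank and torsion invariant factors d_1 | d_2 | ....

Answer: M ≅ ℤ^2 ⊕ ℤ/2 ⊕ ℤ/2

Derivation:
rank_ℚ(R)=2; free=4−2=2
SNF(R) diag = [2, 2] → torsion [2, 2]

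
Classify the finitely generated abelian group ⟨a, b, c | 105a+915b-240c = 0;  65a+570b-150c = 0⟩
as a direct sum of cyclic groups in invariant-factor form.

Answer: M ≅ ℤ^1 ⊕ ℤ/5 ⊕ ℤ/15

Derivation:
rank_ℚ(R)=2; free=3−2=1
SNF(R) diag = [5, 15] → torsion [5, 15]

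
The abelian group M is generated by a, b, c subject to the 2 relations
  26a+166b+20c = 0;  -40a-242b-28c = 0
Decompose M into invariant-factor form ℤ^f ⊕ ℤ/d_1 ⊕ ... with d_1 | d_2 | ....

Answer: M ≅ ℤ^1 ⊕ ℤ/2 ⊕ ℤ/6

Derivation:
rank_ℚ(R)=2; free=3−2=1
SNF(R) diag = [2, 6] → torsion [2, 6]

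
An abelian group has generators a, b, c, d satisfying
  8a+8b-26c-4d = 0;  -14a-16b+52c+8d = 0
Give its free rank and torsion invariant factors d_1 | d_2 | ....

rank_ℚ(R)=2; free=4−2=2
SNF(R) diag = [2, 2] → torsion [2, 2]

Answer: M ≅ ℤ^2 ⊕ ℤ/2 ⊕ ℤ/2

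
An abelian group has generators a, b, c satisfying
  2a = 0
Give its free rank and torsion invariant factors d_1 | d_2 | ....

Answer: M ≅ ℤ^2 ⊕ ℤ/2

Derivation:
rank_ℚ(R)=1; free=3−1=2
SNF(R) diag = [2] → torsion [2]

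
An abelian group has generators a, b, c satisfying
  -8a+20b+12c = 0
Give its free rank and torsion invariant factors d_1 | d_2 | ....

Answer: M ≅ ℤ^2 ⊕ ℤ/4

Derivation:
rank_ℚ(R)=1; free=3−1=2
SNF(R) diag = [4] → torsion [4]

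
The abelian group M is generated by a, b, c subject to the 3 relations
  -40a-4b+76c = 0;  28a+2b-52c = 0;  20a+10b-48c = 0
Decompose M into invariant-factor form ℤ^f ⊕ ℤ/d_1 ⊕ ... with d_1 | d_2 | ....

rank_ℚ(R)=3; free=3−3=0
SNF(R) diag = [2, 4, 8] → torsion [2, 4, 8]

Answer: M ≅ ℤ/2 ⊕ ℤ/4 ⊕ ℤ/8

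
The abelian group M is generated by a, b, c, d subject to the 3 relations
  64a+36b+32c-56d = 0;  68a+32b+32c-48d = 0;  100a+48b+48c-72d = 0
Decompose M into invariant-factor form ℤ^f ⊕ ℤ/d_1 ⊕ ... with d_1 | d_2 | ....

rank_ℚ(R)=3; free=4−3=1
SNF(R) diag = [4, 4, 8] → torsion [4, 4, 8]

Answer: M ≅ ℤ^1 ⊕ ℤ/4 ⊕ ℤ/4 ⊕ ℤ/8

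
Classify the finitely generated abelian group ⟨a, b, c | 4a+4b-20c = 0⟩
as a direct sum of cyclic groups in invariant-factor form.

Answer: M ≅ ℤ^2 ⊕ ℤ/4

Derivation:
rank_ℚ(R)=1; free=3−1=2
SNF(R) diag = [4] → torsion [4]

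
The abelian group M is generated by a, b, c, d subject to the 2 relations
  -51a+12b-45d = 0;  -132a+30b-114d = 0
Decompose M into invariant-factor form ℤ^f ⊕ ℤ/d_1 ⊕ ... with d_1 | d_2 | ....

Answer: M ≅ ℤ^2 ⊕ ℤ/3 ⊕ ℤ/6

Derivation:
rank_ℚ(R)=2; free=4−2=2
SNF(R) diag = [3, 6] → torsion [3, 6]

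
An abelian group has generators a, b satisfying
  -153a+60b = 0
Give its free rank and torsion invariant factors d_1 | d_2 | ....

Answer: M ≅ ℤ^1 ⊕ ℤ/3

Derivation:
rank_ℚ(R)=1; free=2−1=1
SNF(R) diag = [3] → torsion [3]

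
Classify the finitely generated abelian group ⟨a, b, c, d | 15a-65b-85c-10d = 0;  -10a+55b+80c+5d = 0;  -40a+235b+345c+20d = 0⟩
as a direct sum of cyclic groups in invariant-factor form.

rank_ℚ(R)=3; free=4−3=1
SNF(R) diag = [5, 5, 5] → torsion [5, 5, 5]

Answer: M ≅ ℤ^1 ⊕ ℤ/5 ⊕ ℤ/5 ⊕ ℤ/5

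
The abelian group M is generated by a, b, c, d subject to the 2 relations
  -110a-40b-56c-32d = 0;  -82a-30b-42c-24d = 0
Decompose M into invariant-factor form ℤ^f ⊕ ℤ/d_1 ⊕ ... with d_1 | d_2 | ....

Answer: M ≅ ℤ^2 ⊕ ℤ/2 ⊕ ℤ/2

Derivation:
rank_ℚ(R)=2; free=4−2=2
SNF(R) diag = [2, 2] → torsion [2, 2]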